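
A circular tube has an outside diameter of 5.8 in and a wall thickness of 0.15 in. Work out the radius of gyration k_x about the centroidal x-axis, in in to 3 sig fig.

k_x ≈ 2.00 in

Split into non-overlapping primitives; take the origin at the lower-left of the bounding box.
Outer circle: ⌀5.8, A = 26.421 in², y = 2.9 in, Ī = 55.55 in⁴.
Bore (subtracted): ⌀5.5, A = 23.758 in², y = 2.9 in, Ī = 44.918 in⁴.
By symmetry the centroid is at mid-height, ȳ = 2.9 in.
All pieces are centred on the centroidal x-axis, so I = ΣĪ (holes subtracted) = 10.632 in⁴.
Radius of gyration: k = √(I/A) = √(10.632 / 2.6625) = 1.9983 in.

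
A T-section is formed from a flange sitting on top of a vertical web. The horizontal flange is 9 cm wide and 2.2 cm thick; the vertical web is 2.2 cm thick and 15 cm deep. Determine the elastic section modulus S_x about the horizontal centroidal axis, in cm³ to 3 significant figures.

S_x ≈ 144 cm³

Treat the section as a set of non-overlapping primitives; coordinates are from the bounding-box lower-left.
Flange: 9 × 2.2, A = 19.8 cm², y = 16.1 cm, Ī = 7.986 cm⁴.
Web: 2.2 × 15, A = 33 cm², y = 7.5 cm, Ī = 618.75 cm⁴.
Centroid: ȳ = ΣA·y / ΣA = 10.725 cm.
Transfer each piece to the horizontal centroidal axis using Ī + A·d² with d = y − 10.725:
  flange: d = 5.375 cm → contributes +580.02 cm⁴
  web: d = -3.225 cm → contributes +961.97 cm⁴
Total I = 1 542 cm⁴.
Extreme fibre distance c = 10.725 cm; S = I/c = 143.78 cm³.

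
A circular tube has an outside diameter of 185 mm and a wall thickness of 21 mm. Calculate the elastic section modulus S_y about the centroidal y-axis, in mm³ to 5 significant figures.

S_y ≈ 3.9970 × 10⁵ mm³

Decompose the section into non-overlapping parts with the origin at the bottom-left of its bounding rectangle.
Outer circle: ⌀185, A = 26880.25 mm², x = 92.5 mm, Ī = 57 498 539 mm⁴.
Bore (subtracted): ⌀143, A = 16060.61 mm², x = 92.5 mm, Ī = 20 526 460 mm⁴.
By symmetry the centroid is at mid-width, x̄ = 92.5 mm.
All pieces are centred on the centroidal y-axis, so I = ΣĪ (holes subtracted) = 36 972 080 mm⁴.
Extreme fibre distance c = 92.5 mm; S = I/c = 399698.2 mm³.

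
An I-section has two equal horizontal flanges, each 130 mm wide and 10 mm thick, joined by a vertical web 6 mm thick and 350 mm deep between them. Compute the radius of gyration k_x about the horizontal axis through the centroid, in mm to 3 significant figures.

Decompose the section into non-overlapping parts with the origin at the bottom-left of its bounding rectangle.
Bottom flange: 130 × 10, A = 1 300 mm², y = 5 mm, Ī = 10 833 mm⁴.
Web: 6 × 350, A = 2 100 mm², y = 185 mm, Ī = 21 437 500 mm⁴.
Top flange: 130 × 10, A = 1 300 mm², y = 365 mm, Ī = 10 833 mm⁴.
By symmetry the centroid is at mid-height, ȳ = 185 mm.
Transfer each piece to the horizontal axis through the centroid using Ī + A·d² with d = y − 185:
  bottom flange: d = -180 mm → contributes +42 130 833 mm⁴
  web: d = 0 mm → contributes +21 437 500 mm⁴
  top flange: d = 180 mm → contributes +42 130 833 mm⁴
Total I = 105 699 167 mm⁴.
Radius of gyration: k = √(I/A) = √(105 699 167 / 4 700) = 149.96 mm.

k_x ≈ 150 mm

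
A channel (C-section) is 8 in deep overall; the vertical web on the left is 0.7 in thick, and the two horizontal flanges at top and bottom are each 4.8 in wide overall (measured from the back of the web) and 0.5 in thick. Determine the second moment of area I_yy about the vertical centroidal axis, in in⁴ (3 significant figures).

I_yy ≈ 19.6 in⁴

Decompose the section into non-overlapping parts with the origin at the bottom-left of its bounding rectangle.
Web: 0.7 × 8, A = 5.6 in², x = 0.35 in, Ī = 0.22867 in⁴.
Top flange (beyond web): 4.1 × 0.5, A = 2.05 in², x = 2.75 in, Ī = 2.8717 in⁴.
Bottom flange (beyond web): 4.1 × 0.5, A = 2.05 in², x = 2.75 in, Ī = 2.8717 in⁴.
Centroid: x̄ = ΣA·x / ΣA = 1.3644 in.
Transfer each piece to the vertical centroidal axis using Ī + A·d² with d = x − 1.3644:
  web: d = -1.0144 in → contributes +5.9915 in⁴
  top flange (beyond web): d = 1.3856 in → contributes +6.8073 in⁴
  bottom flange (beyond web): d = 1.3856 in → contributes +6.8073 in⁴
Total I = 19.606 in⁴.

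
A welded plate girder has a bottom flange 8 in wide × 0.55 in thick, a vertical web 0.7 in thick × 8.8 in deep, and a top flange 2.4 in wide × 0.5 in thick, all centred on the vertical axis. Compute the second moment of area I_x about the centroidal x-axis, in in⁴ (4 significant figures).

Split into non-overlapping primitives; take the origin at the lower-left of the bounding box.
Bottom plate: 8 × 0.55, A = 4.4 in², y = 0.275 in, Ī = 0.110917 in⁴.
Web plate: 0.7 × 8.8, A = 6.16 in², y = 4.95 in, Ī = 39.7525 in⁴.
Top plate: 2.4 × 0.5, A = 1.2 in², y = 9.6 in, Ī = 0.025 in⁴.
Centroid: ȳ = ΣA·y / ΣA = 3.67534 in.
Transfer each piece to the centroidal x-axis using Ī + A·d² with d = y − 3.67534:
  bottom plate: d = -3.40034 in → contributes +50.9851 in⁴
  web plate: d = 1.27466 in → contributes +49.761 in⁴
  top plate: d = 5.92466 in → contributes +42.1469 in⁴
Total I = 142.893 in⁴.

I_x ≈ 142.9 in⁴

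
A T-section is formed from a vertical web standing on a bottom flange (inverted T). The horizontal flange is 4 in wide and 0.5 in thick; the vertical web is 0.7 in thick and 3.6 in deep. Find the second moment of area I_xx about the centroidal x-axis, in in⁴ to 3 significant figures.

Decompose the section into non-overlapping parts with the origin at the bottom-left of its bounding rectangle.
Flange: 4 × 0.5, A = 2 in², y = 0.25 in, Ī = 0.041667 in⁴.
Web: 0.7 × 3.6, A = 2.52 in², y = 2.3 in, Ī = 2.7216 in⁴.
Centroid: ȳ = ΣA·y / ΣA = 1.3929 in.
Transfer each piece to the centroidal x-axis using Ī + A·d² with d = y − 1.3929:
  flange: d = -1.1429 in → contributes +2.6542 in⁴
  web: d = 0.90708 in → contributes +4.795 in⁴
Total I = 7.4492 in⁴.

I_xx ≈ 7.45 in⁴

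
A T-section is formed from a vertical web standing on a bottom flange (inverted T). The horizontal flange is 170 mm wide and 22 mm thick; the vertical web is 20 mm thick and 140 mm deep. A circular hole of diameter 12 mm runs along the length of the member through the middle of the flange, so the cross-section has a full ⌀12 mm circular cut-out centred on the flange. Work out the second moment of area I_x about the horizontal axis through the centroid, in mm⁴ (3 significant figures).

Break the section into simple shapes (no overlaps), measuring from the bottom-left corner of the bounding box.
Flange: 170 × 22, A = 3 740 mm², y = 11 mm, Ī = 150 847 mm⁴.
Web: 20 × 140, A = 2 800 mm², y = 92 mm, Ī = 4 573 333 mm⁴.
Hole (subtracted): ⌀12, A = 113.1 mm², y = 11 mm, Ī = 1017.9 mm⁴.
Centroid: ȳ = ΣA·y / ΣA = 46.289 mm.
Transfer each piece to the horizontal axis through the centroid using Ī + A·d² with d = y − 46.289:
  flange: d = -35.289 mm → contributes +4 808 362 mm⁴
  web: d = 45.711 mm → contributes +10 423 880 mm⁴
  hole: d = -35.289 mm → contributes −141 861 mm⁴
Total I = 15 090 381 mm⁴.

I_x ≈ 1.51 × 10⁷ mm⁴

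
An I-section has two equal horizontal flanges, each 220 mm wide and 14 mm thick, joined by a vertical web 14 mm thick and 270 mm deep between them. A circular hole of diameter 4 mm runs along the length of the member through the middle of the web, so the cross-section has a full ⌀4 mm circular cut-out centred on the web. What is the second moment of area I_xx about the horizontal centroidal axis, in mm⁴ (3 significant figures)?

Decompose the section into non-overlapping parts with the origin at the bottom-left of its bounding rectangle.
Bottom flange: 220 × 14, A = 3 080 mm², y = 7 mm, Ī = 50 307 mm⁴.
Web: 14 × 270, A = 3 780 mm², y = 149 mm, Ī = 22 963 500 mm⁴.
Top flange: 220 × 14, A = 3 080 mm², y = 291 mm, Ī = 50 307 mm⁴.
Hole (subtracted): ⌀4, A = 12.566 mm², y = 149 mm, Ī = 12.566 mm⁴.
By symmetry the centroid is at mid-height, ȳ = 149 mm.
Transfer each piece to the horizontal centroidal axis using Ī + A·d² with d = y − 149:
  bottom flange: d = -142 mm → contributes +62 155 427 mm⁴
  web: d = 0 mm → contributes +22 963 500 mm⁴
  top flange: d = 142 mm → contributes +62 155 427 mm⁴
  hole: d = 0 mm → contributes −12.566 mm⁴
Total I = 147 274 341 mm⁴.

I_xx ≈ 1.47 × 10⁸ mm⁴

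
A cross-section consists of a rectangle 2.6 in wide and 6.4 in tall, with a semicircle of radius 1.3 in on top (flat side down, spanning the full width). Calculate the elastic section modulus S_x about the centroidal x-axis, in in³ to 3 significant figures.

Treat the section as a set of non-overlapping primitives; coordinates are from the bounding-box lower-left.
Rectangular body: 2.6 × 6.4, A = 16.64 in², y = 3.2 in, Ī = 56.798 in⁴.
Semicircular cap: semicircle r = 1.3, A = 2.6546 in², y = 6.9517 in, Ī = 0.31348 in⁴.
Centroid: ȳ = ΣA·y / ΣA = 3.7162 in.
Transfer each piece to the centroidal x-axis using Ī + A·d² with d = y − 3.7162:
  rectangular body: d = -0.51618 in → contributes +61.231 in⁴
  semicircular cap: d = 3.2356 in → contributes +28.104 in⁴
Total I = 89.336 in⁴.
Extreme fibre distance c = 3.9838 in; S = I/c = 22.425 in³.

S_x ≈ 22.4 in³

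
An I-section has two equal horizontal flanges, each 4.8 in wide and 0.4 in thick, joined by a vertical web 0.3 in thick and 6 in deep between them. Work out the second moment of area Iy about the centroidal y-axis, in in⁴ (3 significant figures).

Split into non-overlapping primitives; take the origin at the lower-left of the bounding box.
Bottom flange: 4.8 × 0.4, A = 1.92 in², x = 2.4 in, Ī = 3.6864 in⁴.
Web: 0.3 × 6, A = 1.8 in², x = 2.4 in, Ī = 0.0135 in⁴.
Top flange: 4.8 × 0.4, A = 1.92 in², x = 2.4 in, Ī = 3.6864 in⁴.
By symmetry the centroid is at mid-width, x̄ = 2.4 in.
All pieces are centred on the centroidal y-axis, so I = ΣĪ = 7.3863 in⁴.

Iy ≈ 7.39 in⁴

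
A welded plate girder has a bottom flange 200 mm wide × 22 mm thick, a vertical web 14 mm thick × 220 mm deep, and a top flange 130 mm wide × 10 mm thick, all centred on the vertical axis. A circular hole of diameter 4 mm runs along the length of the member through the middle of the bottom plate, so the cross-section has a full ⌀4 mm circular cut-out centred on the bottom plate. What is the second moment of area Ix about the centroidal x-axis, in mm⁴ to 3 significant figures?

Ix ≈ 7.75 × 10⁷ mm⁴

Decompose the section into non-overlapping parts with the origin at the bottom-left of its bounding rectangle.
Bottom plate: 200 × 22, A = 4 400 mm², y = 11 mm, Ī = 177 467 mm⁴.
Web plate: 14 × 220, A = 3 080 mm², y = 132 mm, Ī = 12 422 667 mm⁴.
Top plate: 130 × 10, A = 1 300 mm², y = 247 mm, Ī = 10 833 mm⁴.
Hole (subtracted): ⌀4, A = 12.566 mm², y = 11 mm, Ī = 12.566 mm⁴.
Centroid: ȳ = ΣA·y / ΣA = 88.5 mm.
Transfer each piece to the centroidal x-axis using Ī + A·d² with d = y − 88.5:
  bottom plate: d = -77.5 mm → contributes +26 605 270 mm⁴
  web plate: d = 43.5 mm → contributes +18 250 678 mm⁴
  top plate: d = 158.5 mm → contributes +32 669 575 mm⁴
  hole: d = -77.5 mm → contributes −75 490 mm⁴
Total I = 77 450 032 mm⁴.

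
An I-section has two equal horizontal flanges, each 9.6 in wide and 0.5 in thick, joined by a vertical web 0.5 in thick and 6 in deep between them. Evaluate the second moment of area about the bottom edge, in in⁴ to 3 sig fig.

Treat the section as a set of non-overlapping primitives; coordinates are from the bounding-box lower-left.
Bottom flange: 9.6 × 0.5, A = 4.8 in², y = 0.25 in, Ī = 0.1 in⁴.
Web: 0.5 × 6, A = 3 in², y = 3.5 in, Ī = 9 in⁴.
Top flange: 9.6 × 0.5, A = 4.8 in², y = 6.75 in, Ī = 0.1 in⁴.
Transfer each piece to a horizontal axis along the bottom face using Ī + A·d² with d = y − 0:
  bottom flange: d = 0.25 in → contributes +0.4 in⁴
  web: d = 3.5 in → contributes +45.75 in⁴
  top flange: d = 6.75 in → contributes +218.8 in⁴
Total I = 264.95 in⁴.

I_base ≈ 265 in⁴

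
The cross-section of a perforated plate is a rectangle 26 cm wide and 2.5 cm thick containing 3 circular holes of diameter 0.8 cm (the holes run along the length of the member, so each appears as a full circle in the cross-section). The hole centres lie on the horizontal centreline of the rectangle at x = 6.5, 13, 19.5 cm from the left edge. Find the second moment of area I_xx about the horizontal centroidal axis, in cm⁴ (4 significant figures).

I_xx ≈ 33.79 cm⁴

Treat the section as a set of non-overlapping primitives; coordinates are from the bounding-box lower-left.
Plate: 26 × 2.5, A = 65 cm², y = 1.25 cm, Ī = 33.8542 cm⁴.
Hole 1 (subtracted): ⌀0.8, A = 0.502655 cm², y = 1.25 cm, Ī = 0.0201062 cm⁴.
Hole 2 (subtracted): ⌀0.8, A = 0.502655 cm², y = 1.25 cm, Ī = 0.0201062 cm⁴.
Hole 3 (subtracted): ⌀0.8, A = 0.502655 cm², y = 1.25 cm, Ī = 0.0201062 cm⁴.
By symmetry the centroid is at mid-height, ȳ = 1.25 cm.
All pieces are centred on the horizontal centroidal axis, so I = ΣĪ (holes subtracted) = 33.7938 cm⁴.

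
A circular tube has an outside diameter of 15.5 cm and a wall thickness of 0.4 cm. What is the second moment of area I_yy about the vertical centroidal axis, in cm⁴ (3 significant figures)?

Treat the section as a set of non-overlapping primitives; coordinates are from the bounding-box lower-left.
Outer circle: ⌀15.5, A = 188.69 cm², x = 7.75 cm, Ī = 2833.3 cm⁴.
Bore (subtracted): ⌀14.7, A = 169.72 cm², x = 7.75 cm, Ī = 2292.1 cm⁴.
By symmetry the centroid is at mid-width, x̄ = 7.75 cm.
All pieces are centred on the vertical centroidal axis, so I = ΣĪ (holes subtracted) = 541.2 cm⁴.

I_yy ≈ 541 cm⁴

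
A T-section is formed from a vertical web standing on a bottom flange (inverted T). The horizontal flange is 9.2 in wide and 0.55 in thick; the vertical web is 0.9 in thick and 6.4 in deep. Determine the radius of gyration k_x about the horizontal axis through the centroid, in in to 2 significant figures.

k_x ≈ 2.2 in

Break the section into simple shapes (no overlaps), measuring from the bottom-left corner of the bounding box.
Flange: 9.2 × 0.55, A = 5.06 in², y = 0.275 in, Ī = 0.1276 in⁴.
Web: 0.9 × 6.4, A = 5.76 in², y = 3.75 in, Ī = 19.66 in⁴.
Centroid: ȳ = ΣA·y / ΣA = 2.125 in.
Transfer each piece to the horizontal axis through the centroid using Ī + A·d² with d = y − 2.125:
  flange: d = -1.85 in → contributes +17.44 in⁴
  web: d = 1.625 in → contributes +34.87 in⁴
Total I = 52.32 in⁴.
Radius of gyration: k = √(I/A) = √(52.32 / 10.82) = 2.199 in.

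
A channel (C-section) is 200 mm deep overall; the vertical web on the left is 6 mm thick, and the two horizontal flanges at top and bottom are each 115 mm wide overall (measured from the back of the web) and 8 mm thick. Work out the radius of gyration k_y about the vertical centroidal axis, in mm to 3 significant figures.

k_y ≈ 37.2 mm

Treat the section as a set of non-overlapping primitives; coordinates are from the bounding-box lower-left.
Web: 6 × 200, A = 1 200 mm², x = 3 mm, Ī = 3 600 mm⁴.
Top flange (beyond web): 109 × 8, A = 872 mm², x = 60.5 mm, Ī = 863 353 mm⁴.
Bottom flange (beyond web): 109 × 8, A = 872 mm², x = 60.5 mm, Ī = 863 353 mm⁴.
Centroid: x̄ = ΣA·x / ΣA = 37.063 mm.
Transfer each piece to the vertical centroidal axis using Ī + A·d² with d = x − 37.063:
  web: d = -34.063 mm → contributes +1 395 905 mm⁴
  top flange (beyond web): d = 23.438 mm → contributes +1 342 357 mm⁴
  bottom flange (beyond web): d = 23.438 mm → contributes +1 342 357 mm⁴
Total I = 4 080 618 mm⁴.
Radius of gyration: k = √(I/A) = √(4 080 618 / 2 944) = 37.23 mm.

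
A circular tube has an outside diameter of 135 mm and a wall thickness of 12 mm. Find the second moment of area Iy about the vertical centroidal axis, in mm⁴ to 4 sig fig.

Iy ≈ 8.853 × 10⁶ mm⁴

Split into non-overlapping primitives; take the origin at the lower-left of the bounding box.
Outer circle: ⌀135, A = 14313.9 mm², x = 67.5 mm, Ī = 16 304 406 mm⁴.
Bore (subtracted): ⌀111, A = 9676.89 mm², x = 67.5 mm, Ī = 7 451 811 mm⁴.
By symmetry the centroid is at mid-width, x̄ = 67.5 mm.
All pieces are centred on the vertical centroidal axis, so I = ΣĪ (holes subtracted) = 8 852 595 mm⁴.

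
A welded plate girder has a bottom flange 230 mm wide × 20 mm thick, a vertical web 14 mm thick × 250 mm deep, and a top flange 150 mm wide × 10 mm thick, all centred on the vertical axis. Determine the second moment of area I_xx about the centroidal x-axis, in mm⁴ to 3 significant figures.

Split into non-overlapping primitives; take the origin at the lower-left of the bounding box.
Bottom plate: 230 × 20, A = 4 600 mm², y = 10 mm, Ī = 153 333 mm⁴.
Web plate: 14 × 250, A = 3 500 mm², y = 145 mm, Ī = 18 229 167 mm⁴.
Top plate: 150 × 10, A = 1 500 mm², y = 275 mm, Ī = 12 500 mm⁴.
Centroid: ȳ = ΣA·y / ΣA = 100.63 mm.
Transfer each piece to the centroidal x-axis using Ī + A·d² with d = y − 100.63:
  bottom plate: d = -90.625 mm → contributes +37 932 630 mm⁴
  web plate: d = 44.375 mm → contributes +25 121 159 mm⁴
  top plate: d = 174.38 mm → contributes +45 622 461 mm⁴
Total I = 108 676 250 mm⁴.

I_xx ≈ 1.09 × 10⁸ mm⁴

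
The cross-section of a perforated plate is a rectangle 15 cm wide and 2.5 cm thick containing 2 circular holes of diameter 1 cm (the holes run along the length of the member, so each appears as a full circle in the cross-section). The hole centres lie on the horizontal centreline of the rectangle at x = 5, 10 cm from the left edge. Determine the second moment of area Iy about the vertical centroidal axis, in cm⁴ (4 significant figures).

Iy ≈ 693.2 cm⁴

Treat the section as a set of non-overlapping primitives; coordinates are from the bounding-box lower-left.
Plate: 15 × 2.5, A = 37.5 cm², x = 7.5 cm, Ī = 703.125 cm⁴.
Hole 1 (subtracted): ⌀1, A = 0.785398 cm², x = 5 cm, Ī = 0.0490874 cm⁴.
Hole 2 (subtracted): ⌀1, A = 0.785398 cm², x = 10 cm, Ī = 0.0490874 cm⁴.
By symmetry the centroid is at mid-width, x̄ = 7.5 cm.
Transfer each piece to the vertical centroidal axis using Ī + A·d² with d = x − 7.5:
  plate: d = 0 cm → contributes +703.125 cm⁴
  hole 1: d = -2.5 cm → contributes −4.95783 cm⁴
  hole 2: d = 2.5 cm → contributes −4.95783 cm⁴
Total I = 693.209 cm⁴.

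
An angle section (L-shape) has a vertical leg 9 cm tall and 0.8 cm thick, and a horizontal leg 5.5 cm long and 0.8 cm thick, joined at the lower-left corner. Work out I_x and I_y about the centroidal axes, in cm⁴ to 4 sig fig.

Break the section into simple shapes (no overlaps), measuring from the bottom-left corner of the bounding box.
Vertical leg: 0.8 × 9, A = 7.2 cm², y = 4.5 cm, Ī = 48.6 cm⁴.
Horizontal leg (remainder): 4.7 × 0.8, A = 3.76 cm², y = 0.4 cm, Ī = 0.200533 cm⁴.
Centroid: ȳ = ΣA·y / ΣA = 3.09343 cm.
Transfer each piece to the centroidal x-axis using Ī + A·d² with d = y − 3.09343:
  vertical leg: d = 1.40657 cm → contributes +62.8447 cm⁴
  horizontal leg (remainder): d = -2.69343 cm → contributes +27.4777 cm⁴
Total I = 90.3225 cm⁴.
For the y-axis: x̄ = 1.34343 cm.
Repeating about the centroidal y-axis gives I_y = 25.9855 cm⁴.

I_x ≈ 90.32 cm⁴, I_y ≈ 25.99 cm⁴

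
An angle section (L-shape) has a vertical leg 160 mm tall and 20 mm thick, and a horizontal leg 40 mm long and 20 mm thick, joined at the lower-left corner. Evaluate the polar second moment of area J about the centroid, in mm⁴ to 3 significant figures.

Split into non-overlapping primitives; take the origin at the lower-left of the bounding box.
Vertical leg: 20 × 160, A = 3 200 mm², y = 80 mm, Ī = 6 826 667 mm⁴.
Horizontal leg (remainder): 20 × 20, A = 400 mm², y = 10 mm, Ī = 13 333 mm⁴.
Centroid: ȳ = ΣA·y / ΣA = 72.222 mm.
Transfer each piece to the centroidal x-axis using Ī + A·d² with d = y − 72.222:
  vertical leg: d = 7.7778 mm → contributes +7 020 247 mm⁴
  horizontal leg (remainder): d = -62.222 mm → contributes +1 561 975 mm⁴
Total I = 8 582 222 mm⁴.
For the y-axis: x̄ = 12.222 mm.
Repeating about the centroidal y-axis gives I_y = 262 222 mm⁴.
Polar second moment: J = I_x + I_y = 8 844 444 mm⁴.

J ≈ 8.84 × 10⁶ mm⁴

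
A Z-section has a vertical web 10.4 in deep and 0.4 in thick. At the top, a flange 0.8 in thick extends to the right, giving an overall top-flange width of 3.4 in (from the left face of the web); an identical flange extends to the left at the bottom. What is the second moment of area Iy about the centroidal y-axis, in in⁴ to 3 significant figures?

Iy ≈ 17.5 in⁴

Split into non-overlapping primitives; take the origin at the lower-left of the bounding box.
Web: 0.4 × 10.4, A = 4.16 in², x = 3.2 in, Ī = 0.055467 in⁴.
Top flange (beyond web): 3 × 0.8, A = 2.4 in², x = 4.9 in, Ī = 1.8 in⁴.
Bottom flange (beyond web): 3 × 0.8, A = 2.4 in², x = 1.5 in, Ī = 1.8 in⁴.
Centroid: x̄ = ΣA·x / ΣA = 3.2 in.
Transfer each piece to the centroidal y-axis using Ī + A·d² with d = x − 3.2:
  web: d = 0 in → contributes +0.055467 in⁴
  top flange (beyond web): d = 1.7 in → contributes +8.736 in⁴
  bottom flange (beyond web): d = -1.7 in → contributes +8.736 in⁴
Total I = 17.527 in⁴.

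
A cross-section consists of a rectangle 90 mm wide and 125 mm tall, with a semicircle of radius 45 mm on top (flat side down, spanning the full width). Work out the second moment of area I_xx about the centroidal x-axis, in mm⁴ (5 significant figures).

Decompose the section into non-overlapping parts with the origin at the bottom-left of its bounding rectangle.
Rectangular body: 90 × 125, A = 11 250 mm², y = 62.5 mm, Ī = 14 648 438 mm⁴.
Semicircular cap: semicircle r = 45, A = 3180.863 mm², y = 144.0986 mm, Ī = 450072.1 mm⁴.
Centroid: ȳ = ΣA·y / ΣA = 80.48603 mm.
Transfer each piece to the centroidal x-axis using Ī + A·d² with d = y − 80.48603:
  rectangular body: d = -17.98603 mm → contributes +18 287 781 mm⁴
  semicircular cap: d = 63.61256 mm → contributes +13 321 618 mm⁴
Total I = 31 609 399 mm⁴.

I_xx ≈ 3.1609 × 10⁷ mm⁴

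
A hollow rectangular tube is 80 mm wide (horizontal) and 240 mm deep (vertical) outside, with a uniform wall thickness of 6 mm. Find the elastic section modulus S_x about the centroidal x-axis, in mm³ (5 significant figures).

S_x ≈ 2.0831 × 10⁵ mm³

Treat the section as a set of non-overlapping primitives; coordinates are from the bounding-box lower-left.
Outer rectangle: 80 × 240, A = 19 200 mm², y = 120 mm, Ī = 92 160 000 mm⁴.
Inner void (subtracted): 68 × 228, A = 15 504 mm², y = 120 mm, Ī = 67 163 328 mm⁴.
By symmetry the centroid is at mid-height, ȳ = 120 mm.
All pieces are centred on the centroidal x-axis, so I = ΣĪ (holes subtracted) = 24 996 672 mm⁴.
Extreme fibre distance c = 120 mm; S = I/c = 208305.6 mm³.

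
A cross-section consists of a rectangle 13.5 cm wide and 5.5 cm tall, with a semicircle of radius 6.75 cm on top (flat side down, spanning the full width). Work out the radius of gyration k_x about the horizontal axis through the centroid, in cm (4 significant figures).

Decompose the section into non-overlapping parts with the origin at the bottom-left of its bounding rectangle.
Rectangular body: 13.5 × 5.5, A = 74.25 cm², y = 2.75 cm, Ī = 187.172 cm⁴.
Semicircular cap: semicircle r = 6.75, A = 71.5694 cm², y = 8.36479 cm, Ī = 227.849 cm⁴.
Centroid: ȳ = ΣA·y / ΣA = 5.50579 cm.
Transfer each piece to the horizontal axis through the centroid using Ī + A·d² with d = y − 5.50579:
  rectangular body: d = -2.75579 cm → contributes +751.053 cm⁴
  semicircular cap: d = 2.859 cm → contributes +812.85 cm⁴
Total I = 1563.9 cm⁴.
Radius of gyration: k = √(I/A) = √(1563.9 / 145.819) = 3.27489 cm.

k_x ≈ 3.275 cm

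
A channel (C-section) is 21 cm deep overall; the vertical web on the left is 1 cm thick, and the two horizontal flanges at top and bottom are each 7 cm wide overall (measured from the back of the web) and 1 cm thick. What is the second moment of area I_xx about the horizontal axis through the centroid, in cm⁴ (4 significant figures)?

Break the section into simple shapes (no overlaps), measuring from the bottom-left corner of the bounding box.
Web: 1 × 21, A = 21 cm², y = 10.5 cm, Ī = 771.75 cm⁴.
Top flange (beyond web): 6 × 1, A = 6 cm², y = 20.5 cm, Ī = 0.5 cm⁴.
Bottom flange (beyond web): 6 × 1, A = 6 cm², y = 0.5 cm, Ī = 0.5 cm⁴.
By symmetry the centroid is at mid-height, ȳ = 10.5 cm.
Transfer each piece to the horizontal axis through the centroid using Ī + A·d² with d = y − 10.5:
  web: d = 0 cm → contributes +771.75 cm⁴
  top flange (beyond web): d = 10 cm → contributes +600.5 cm⁴
  bottom flange (beyond web): d = -10 cm → contributes +600.5 cm⁴
Total I = 1972.75 cm⁴.

I_xx ≈ 1973 cm⁴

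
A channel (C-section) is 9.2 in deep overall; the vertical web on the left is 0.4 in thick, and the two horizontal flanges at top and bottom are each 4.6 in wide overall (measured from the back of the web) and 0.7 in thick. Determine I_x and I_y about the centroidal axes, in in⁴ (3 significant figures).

I_x ≈ 132 in⁴, I_y ≈ 20.7 in⁴

Break the section into simple shapes (no overlaps), measuring from the bottom-left corner of the bounding box.
Web: 0.4 × 9.2, A = 3.68 in², y = 4.6 in, Ī = 25.956 in⁴.
Top flange (beyond web): 4.2 × 0.7, A = 2.94 in², y = 8.85 in, Ī = 0.12005 in⁴.
Bottom flange (beyond web): 4.2 × 0.7, A = 2.94 in², y = 0.35 in, Ī = 0.12005 in⁴.
By symmetry the centroid is at mid-height, ȳ = 4.6 in.
Transfer each piece to the centroidal x-axis using Ī + A·d² with d = y − 4.6:
  web: d = 0 in → contributes +25.956 in⁴
  top flange (beyond web): d = 4.25 in → contributes +53.224 in⁴
  bottom flange (beyond web): d = -4.25 in → contributes +53.224 in⁴
Total I = 132.4 in⁴.
For the y-axis: x̄ = 1.6146 in.
Repeating about the centroidal y-axis gives I_y = 20.666 in⁴.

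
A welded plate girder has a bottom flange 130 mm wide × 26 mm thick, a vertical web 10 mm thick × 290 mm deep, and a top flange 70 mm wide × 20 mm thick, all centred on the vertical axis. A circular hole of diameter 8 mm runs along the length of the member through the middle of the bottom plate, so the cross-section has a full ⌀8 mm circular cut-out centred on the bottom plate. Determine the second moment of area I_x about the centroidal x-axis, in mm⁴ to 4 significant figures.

Treat the section as a set of non-overlapping primitives; coordinates are from the bounding-box lower-left.
Bottom plate: 130 × 26, A = 3 380 mm², y = 13 mm, Ī = 190 407 mm⁴.
Web plate: 10 × 290, A = 2 900 mm², y = 171 mm, Ī = 20 324 167 mm⁴.
Top plate: 70 × 20, A = 1 400 mm², y = 326 mm, Ī = 46666.7 mm⁴.
Hole (subtracted): ⌀8, A = 50.2655 mm², y = 13 mm, Ī = 201.062 mm⁴.
Centroid: ȳ = ΣA·y / ΣA = 130.488 mm.
Transfer each piece to the centroidal x-axis using Ī + A·d² with d = y − 130.488:
  bottom plate: d = -117.488 mm → contributes +46 845 766 mm⁴
  web plate: d = 40.5123 mm → contributes +25 083 780 mm⁴
  top plate: d = 195.512 mm → contributes +53 561 747 mm⁴
  hole: d = -117.488 mm → contributes −694 034 mm⁴
Total I = 124 797 260 mm⁴.

I_x ≈ 1.248 × 10⁸ mm⁴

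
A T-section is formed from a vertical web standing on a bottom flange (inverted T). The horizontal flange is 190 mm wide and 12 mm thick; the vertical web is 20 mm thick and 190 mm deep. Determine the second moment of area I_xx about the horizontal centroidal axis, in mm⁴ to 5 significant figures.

Treat the section as a set of non-overlapping primitives; coordinates are from the bounding-box lower-left.
Flange: 190 × 12, A = 2 280 mm², y = 6 mm, Ī = 27 360 mm⁴.
Web: 20 × 190, A = 3 800 mm², y = 107 mm, Ī = 11 431 667 mm⁴.
Centroid: ȳ = ΣA·y / ΣA = 69.125 mm.
Transfer each piece to the horizontal centroidal axis using Ī + A·d² with d = y − 69.125:
  flange: d = -63.125 mm → contributes +9 112 626 mm⁴
  web: d = 37.875 mm → contributes +16 882 826 mm⁴
Total I = 25 995 452 mm⁴.

I_xx ≈ 2.5995 × 10⁷ mm⁴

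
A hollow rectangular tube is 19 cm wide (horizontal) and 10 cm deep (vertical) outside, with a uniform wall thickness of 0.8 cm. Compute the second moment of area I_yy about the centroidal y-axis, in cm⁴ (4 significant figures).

I_yy ≈ 2028 cm⁴

Decompose the section into non-overlapping parts with the origin at the bottom-left of its bounding rectangle.
Outer rectangle: 19 × 10, A = 190 cm², x = 9.5 cm, Ī = 5715.83 cm⁴.
Inner void (subtracted): 17.4 × 8.4, A = 146.16 cm², x = 9.5 cm, Ī = 3687.62 cm⁴.
By symmetry the centroid is at mid-width, x̄ = 9.5 cm.
All pieces are centred on the centroidal y-axis, so I = ΣĪ (holes subtracted) = 2028.22 cm⁴.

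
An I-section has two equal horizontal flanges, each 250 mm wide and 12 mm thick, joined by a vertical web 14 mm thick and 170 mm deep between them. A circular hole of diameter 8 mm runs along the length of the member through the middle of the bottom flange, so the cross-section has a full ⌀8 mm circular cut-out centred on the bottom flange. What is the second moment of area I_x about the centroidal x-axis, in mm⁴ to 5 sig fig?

I_x ≈ 5.5071 × 10⁷ mm⁴

Break the section into simple shapes (no overlaps), measuring from the bottom-left corner of the bounding box.
Bottom flange: 250 × 12, A = 3 000 mm², y = 6 mm, Ī = 36 000 mm⁴.
Web: 14 × 170, A = 2 380 mm², y = 97 mm, Ī = 5 731 833 mm⁴.
Top flange: 250 × 12, A = 3 000 mm², y = 188 mm, Ī = 36 000 mm⁴.
Hole (subtracted): ⌀8, A = 50.26548 mm², y = 6 mm, Ī = 201.0619 mm⁴.
Centroid: ȳ = ΣA·y / ΣA = 97.54914 mm.
Transfer each piece to the centroidal x-axis using Ī + A·d² with d = y − 97.54914:
  bottom flange: d = -91.54914 mm → contributes +25 179 733 mm⁴
  web: d = -0.5491362 mm → contributes +5 732 551 mm⁴
  top flange: d = 90.45086 mm → contributes +24 580 076 mm⁴
  hole: d = -91.54914 mm → contributes −421488.4 mm⁴
Total I = 55 070 872 mm⁴.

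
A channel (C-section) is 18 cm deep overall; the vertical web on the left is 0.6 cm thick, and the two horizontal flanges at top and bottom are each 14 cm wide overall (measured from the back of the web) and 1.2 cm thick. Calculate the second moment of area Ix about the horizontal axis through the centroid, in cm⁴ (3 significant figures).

Ix ≈ 2560 cm⁴

Split into non-overlapping primitives; take the origin at the lower-left of the bounding box.
Web: 0.6 × 18, A = 10.8 cm², y = 9 cm, Ī = 291.6 cm⁴.
Top flange (beyond web): 13.4 × 1.2, A = 16.08 cm², y = 17.4 cm, Ī = 1.9296 cm⁴.
Bottom flange (beyond web): 13.4 × 1.2, A = 16.08 cm², y = 0.6 cm, Ī = 1.9296 cm⁴.
By symmetry the centroid is at mid-height, ȳ = 9 cm.
Transfer each piece to the horizontal axis through the centroid using Ī + A·d² with d = y − 9:
  web: d = 0 cm → contributes +291.6 cm⁴
  top flange (beyond web): d = 8.4 cm → contributes +1136.5 cm⁴
  bottom flange (beyond web): d = -8.4 cm → contributes +1136.5 cm⁴
Total I = 2564.7 cm⁴.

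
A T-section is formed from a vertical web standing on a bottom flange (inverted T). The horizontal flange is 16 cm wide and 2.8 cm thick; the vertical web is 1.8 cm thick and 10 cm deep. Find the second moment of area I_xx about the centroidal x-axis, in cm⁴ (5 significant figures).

I_xx ≈ 705.23 cm⁴

Decompose the section into non-overlapping parts with the origin at the bottom-left of its bounding rectangle.
Flange: 16 × 2.8, A = 44.8 cm², y = 1.4 cm, Ī = 29.26933 cm⁴.
Web: 1.8 × 10, A = 18 cm², y = 7.8 cm, Ī = 150 cm⁴.
Centroid: ȳ = ΣA·y / ΣA = 3.234395 cm.
Transfer each piece to the centroidal x-axis using Ī + A·d² with d = y − 3.234395:
  flange: d = -1.834395 cm → contributes +180.0215 cm⁴
  web: d = 4.565605 cm → contributes +525.2055 cm⁴
Total I = 705.227 cm⁴.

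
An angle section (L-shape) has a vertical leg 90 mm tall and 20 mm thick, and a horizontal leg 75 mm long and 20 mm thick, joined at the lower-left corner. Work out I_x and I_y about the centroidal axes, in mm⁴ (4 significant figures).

Break the section into simple shapes (no overlaps), measuring from the bottom-left corner of the bounding box.
Vertical leg: 20 × 90, A = 1 800 mm², y = 45 mm, Ī = 1 215 000 mm⁴.
Horizontal leg (remainder): 55 × 20, A = 1 100 mm², y = 10 mm, Ī = 36666.7 mm⁴.
Centroid: ȳ = ΣA·y / ΣA = 31.7241 mm.
Transfer each piece to the centroidal x-axis using Ī + A·d² with d = y − 31.7241:
  vertical leg: d = 13.2759 mm → contributes +1 532 247 mm⁴
  horizontal leg (remainder): d = -21.7241 mm → contributes +555 799 mm⁴
Total I = 2 088 046 mm⁴.
For the y-axis: x̄ = 24.2241 mm.
Repeating about the centroidal y-axis gives I_y = 1 297 421 mm⁴.

I_x ≈ 2.088 × 10⁶ mm⁴, I_y ≈ 1.297 × 10⁶ mm⁴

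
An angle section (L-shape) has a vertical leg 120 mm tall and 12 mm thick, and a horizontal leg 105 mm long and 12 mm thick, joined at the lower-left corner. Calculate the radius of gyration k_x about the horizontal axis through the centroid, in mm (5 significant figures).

k_x ≈ 37.398 mm

Decompose the section into non-overlapping parts with the origin at the bottom-left of its bounding rectangle.
Vertical leg: 12 × 120, A = 1 440 mm², y = 60 mm, Ī = 1 728 000 mm⁴.
Horizontal leg (remainder): 93 × 12, A = 1 116 mm², y = 6 mm, Ī = 13 392 mm⁴.
Centroid: ȳ = ΣA·y / ΣA = 36.42254 mm.
Transfer each piece to the horizontal axis through the centroid using Ī + A·d² with d = y − 36.42254:
  vertical leg: d = 23.57746 mm → contributes +2 528 491 mm⁴
  horizontal leg (remainder): d = -30.42254 mm → contributes +1 046 284 mm⁴
Total I = 3 574 776 mm⁴.
Radius of gyration: k = √(I/A) = √(3 574 776 / 2 556) = 37.39762 mm.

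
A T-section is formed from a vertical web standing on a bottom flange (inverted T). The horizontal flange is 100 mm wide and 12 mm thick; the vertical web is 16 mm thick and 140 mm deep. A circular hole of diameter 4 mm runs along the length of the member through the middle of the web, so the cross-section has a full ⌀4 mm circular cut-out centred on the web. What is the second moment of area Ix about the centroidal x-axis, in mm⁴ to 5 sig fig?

Decompose the section into non-overlapping parts with the origin at the bottom-left of its bounding rectangle.
Flange: 100 × 12, A = 1 200 mm², y = 6 mm, Ī = 14 400 mm⁴.
Web: 16 × 140, A = 2 240 mm², y = 82 mm, Ī = 3 658 667 mm⁴.
Hole (subtracted): ⌀4, A = 12.56637 mm², y = 82 mm, Ī = 12.56637 mm⁴.
Centroid: ȳ = ΣA·y / ΣA = 55.39117 mm.
Transfer each piece to the centroidal x-axis using Ī + A·d² with d = y − 55.39117:
  flange: d = -49.39117 mm → contributes +2 941 785 mm⁴
  web: d = 26.60883 mm → contributes +5 244 654 mm⁴
  hole: d = 26.60883 mm → contributes −8909.932 mm⁴
Total I = 8 177 529 mm⁴.

Ix ≈ 8.1775 × 10⁶ mm⁴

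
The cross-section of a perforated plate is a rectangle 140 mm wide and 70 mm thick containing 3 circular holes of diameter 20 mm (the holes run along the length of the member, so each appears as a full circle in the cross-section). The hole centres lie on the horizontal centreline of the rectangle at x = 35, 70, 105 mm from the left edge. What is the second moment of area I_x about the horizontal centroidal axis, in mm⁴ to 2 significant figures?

I_x ≈ 4.0 × 10⁶ mm⁴

Break the section into simple shapes (no overlaps), measuring from the bottom-left corner of the bounding box.
Plate: 140 × 70, A = 9 800 mm², y = 35 mm, Ī = 4 001 667 mm⁴.
Hole 1 (subtracted): ⌀20, A = 314.2 mm², y = 35 mm, Ī = 7 854 mm⁴.
Hole 2 (subtracted): ⌀20, A = 314.2 mm², y = 35 mm, Ī = 7 854 mm⁴.
Hole 3 (subtracted): ⌀20, A = 314.2 mm², y = 35 mm, Ī = 7 854 mm⁴.
By symmetry the centroid is at mid-height, ȳ = 35 mm.
All pieces are centred on the horizontal centroidal axis, so I = ΣĪ (holes subtracted) = 3 978 105 mm⁴.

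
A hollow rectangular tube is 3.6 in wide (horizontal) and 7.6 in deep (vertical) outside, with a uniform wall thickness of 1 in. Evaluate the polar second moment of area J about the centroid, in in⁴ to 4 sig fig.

Decompose the section into non-overlapping parts with the origin at the bottom-left of its bounding rectangle.
Outer rectangle: 3.6 × 7.6, A = 27.36 in², y = 3.8 in, Ī = 131.693 in⁴.
Inner void (subtracted): 1.6 × 5.6, A = 8.96 in², y = 3.8 in, Ī = 23.4155 in⁴.
By symmetry the centroid is at mid-height, ȳ = 3.8 in.
All pieces are centred on the centroidal x-axis, so I = ΣĪ (holes subtracted) = 108.277 in⁴.
Repeating about the centroidal y-axis gives I_y = 27.6373 in⁴.
Polar second moment: J = I_x + I_y = 135.915 in⁴.

J ≈ 135.9 in⁴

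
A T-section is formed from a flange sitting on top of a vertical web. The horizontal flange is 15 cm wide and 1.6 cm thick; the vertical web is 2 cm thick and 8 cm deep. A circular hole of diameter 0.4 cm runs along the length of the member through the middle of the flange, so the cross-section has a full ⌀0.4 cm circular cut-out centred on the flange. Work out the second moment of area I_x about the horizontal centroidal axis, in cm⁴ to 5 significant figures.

Decompose the section into non-overlapping parts with the origin at the bottom-left of its bounding rectangle.
Flange: 15 × 1.6, A = 24 cm², y = 8.8 cm, Ī = 5.12 cm⁴.
Web: 2 × 8, A = 16 cm², y = 4 cm, Ī = 85.33333 cm⁴.
Hole (subtracted): ⌀0.4, A = 0.1256637 cm², y = 8.8 cm, Ī = 0.001256637 cm⁴.
Centroid: ȳ = ΣA·y / ΣA = 6.873949 cm.
Transfer each piece to the horizontal centroidal axis using Ī + A·d² with d = y − 6.873949:
  flange: d = 1.926051 cm → contributes +94.15213 cm⁴
  web: d = -2.873949 cm → contributes +217.4867 cm⁴
  hole: d = 1.926051 cm → contributes −0.4674278 cm⁴
Total I = 311.1714 cm⁴.

I_x ≈ 311.17 cm⁴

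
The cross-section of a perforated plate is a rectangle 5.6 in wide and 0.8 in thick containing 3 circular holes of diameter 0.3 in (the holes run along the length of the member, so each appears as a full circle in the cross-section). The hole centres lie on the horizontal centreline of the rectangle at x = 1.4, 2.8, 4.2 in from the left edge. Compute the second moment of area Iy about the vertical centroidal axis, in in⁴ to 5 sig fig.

Break the section into simple shapes (no overlaps), measuring from the bottom-left corner of the bounding box.
Plate: 5.6 × 0.8, A = 4.48 in², x = 2.8 in, Ī = 11.70773 in⁴.
Hole 1 (subtracted): ⌀0.3, A = 0.07068583 in², x = 1.4 in, Ī = 0.0003976078 in⁴.
Hole 2 (subtracted): ⌀0.3, A = 0.07068583 in², x = 2.8 in, Ī = 0.0003976078 in⁴.
Hole 3 (subtracted): ⌀0.3, A = 0.07068583 in², x = 4.2 in, Ī = 0.0003976078 in⁴.
By symmetry the centroid is at mid-width, x̄ = 2.8 in.
Transfer each piece to the vertical centroidal axis using Ī + A·d² with d = x − 2.8:
  plate: d = 0 in → contributes +11.70773 in⁴
  hole 1: d = -1.4 in → contributes −0.1389418 in⁴
  hole 2: d = 0 in → contributes −0.0003976078 in⁴
  hole 3: d = 1.4 in → contributes −0.1389418 in⁴
Total I = 11.42945 in⁴.

Iy ≈ 11.429 in⁴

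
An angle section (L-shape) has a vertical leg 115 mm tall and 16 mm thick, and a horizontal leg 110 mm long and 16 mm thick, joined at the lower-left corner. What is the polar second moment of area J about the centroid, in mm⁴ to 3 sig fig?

J ≈ 7.74 × 10⁶ mm⁴

Decompose the section into non-overlapping parts with the origin at the bottom-left of its bounding rectangle.
Vertical leg: 16 × 115, A = 1 840 mm², y = 57.5 mm, Ī = 2 027 833 mm⁴.
Horizontal leg (remainder): 94 × 16, A = 1 504 mm², y = 8 mm, Ī = 32 085 mm⁴.
Centroid: ȳ = ΣA·y / ΣA = 35.237 mm.
Transfer each piece to the centroidal x-axis using Ī + A·d² with d = y − 35.237:
  vertical leg: d = 22.263 mm → contributes +2 939 826 mm⁴
  horizontal leg (remainder): d = -27.237 mm → contributes +1 147 821 mm⁴
Total I = 4 087 647 mm⁴.
For the y-axis: x̄ = 32.737 mm.
Repeating about the centroidal y-axis gives I_y = 3 650 067 mm⁴.
Polar second moment: J = I_x + I_y = 7 737 714 mm⁴.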